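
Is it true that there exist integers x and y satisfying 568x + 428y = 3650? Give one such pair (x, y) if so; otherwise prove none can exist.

No such integers exist.

Any value of 568x + 428y is a multiple of gcd(568, 428) = 4.
But 3650 = 4·912 + 2, so 4 ∤ 3650.
Therefore 568x + 428y = 3650 has no solution in integers.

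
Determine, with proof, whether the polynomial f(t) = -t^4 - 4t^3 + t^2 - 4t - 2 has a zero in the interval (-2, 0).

Yes, f has a root in the interval.

f(-2) = 26 and f(0) = -2, which have opposite signs.
f is continuous everywhere (it is a polynomial), in particular on [-2, 0].
By the Intermediate Value Theorem, f takes the value 0 somewhere in the open interval.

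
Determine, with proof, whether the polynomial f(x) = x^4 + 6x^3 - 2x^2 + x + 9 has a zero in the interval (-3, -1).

f(-3) = -93 and f(-1) = 1, which have opposite signs.
f is continuous everywhere (it is a polynomial), in particular on [-3, -1].
By the Intermediate Value Theorem f must vanish at some point of (-3, -1).

Such a root exists.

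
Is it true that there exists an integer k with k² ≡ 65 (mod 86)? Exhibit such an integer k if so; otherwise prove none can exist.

No such integer exists.

The prime 43 divides 86, so k² ≡ 65 (mod 86) would force k² ≡ 65 ≡ 22 (mod 43).
Apply Euler's criterion with the prime 43: 22 is a quadratic residue iff 22^21 ≡ 1 (mod 43), and a non-residue iff it is ≡ −1.
Squaring successively (mod 43): 22^2 = 484 ≡ 11; 22^4 ≡ 11² = 121 ≡ 35; 22^8 ≡ 35² = 1225 ≡ 21; 22^16 ≡ 21² = 441 ≡ 11.
Since 21 = 16 + 4 + 1, 22^21 ≡ 11 · 35 · 22; multiplying out mod 43: 11·35 = 385 ≡ 41, then 41·22 = 902 ≡ 42. Thus 22^21 ≡ 42 ≡ −1 (mod 43).
The value −1 means 22 is a non-residue modulo 43, so k² ≡ 22 (mod 43) is impossible.
So 22 is not a square mod 43, and hence 65 is not a square mod 86.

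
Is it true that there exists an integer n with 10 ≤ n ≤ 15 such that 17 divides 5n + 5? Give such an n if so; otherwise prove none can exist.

For n = 10, 11, …, 15 the values of 5n + 5 modulo 17 are 4, 9, 14, 2, 7, 12 respectively.
Since 0 is absent from this list, 17 ∤ 5n + 5 for every n with 10 ≤ n ≤ 15.

No such integer n in that range exists.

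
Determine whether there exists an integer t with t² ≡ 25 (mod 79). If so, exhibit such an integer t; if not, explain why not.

Take t = 74. Then 74² = 5476 = 69·79 + 25, so 74² ≡ 25 (mod 79).

t = 74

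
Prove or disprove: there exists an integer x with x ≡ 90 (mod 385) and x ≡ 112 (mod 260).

There is no such integer.

gcd(385, 260) = 5. If x ≡ 90 (mod 385) and x ≡ 112 (mod 260), then x ≡ 90 (mod 5) and x ≡ 112 (mod 5).
However 90 ≡ 0 and 112 ≡ 2 (mod 5), and 0 ≠ 2.
Therefore no such x exists.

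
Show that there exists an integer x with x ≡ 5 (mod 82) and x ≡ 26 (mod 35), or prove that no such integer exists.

x = 2301

Since 82 and 35 share no common factor, CRT says the pair of congruences has a solution (unique mod 2870).
Write x = 5 + 82t and require 5 + 82t ≡ 26 (mod 35), i.e. 82t ≡ 21 (mod 35).
82 ≡ 12 (mod 35), so this reads 12t ≡ 21 (mod 35). To invert 12 modulo 35: 35 = 2·12 + 11, 12 = 1·11 + 1, 11 = 11·1 + 0, and unwinding, 1 = 12 − 1·11 = 12 − (35 − 2·12) = −35 + 3·12. Thus 12⁻¹ ≡ 3 (mod 35).
Multiplying by 3: t ≡ 3·21 = 63 ≡ 28 (mod 35).
With t = 28: x = 5 + 82·28 = 2301.
Indeed 2301 ≡ 5 (mod 82) and 2301 ≡ 26 (mod 35).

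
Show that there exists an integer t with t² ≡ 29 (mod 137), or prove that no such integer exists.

No such integer exists.

Apply Euler's criterion with the prime 137: 29 is a quadratic residue iff 29^68 ≡ 1 (mod 137), and a non-residue iff it is ≡ −1.
Squaring successively (mod 137): 29^2 = 841 ≡ 19; 29^4 ≡ 19² = 361 ≡ 87; 29^8 ≡ 87² = 7569 ≡ 34; 29^16 ≡ 34² = 1156 ≡ 60; 29^32 ≡ 60² = 3600 ≡ 38; 29^64 ≡ 38² = 1444 ≡ 74.
Since 68 = 64 + 4, 29^68 ≡ 74 · 87; multiplying out mod 137: 74·87 = 6438 ≡ 136. Thus 29^68 ≡ 136 ≡ −1 (mod 137).
The value −1 means 29 is a non-residue modulo 137, so t² ≡ 29 (mod 137) is impossible.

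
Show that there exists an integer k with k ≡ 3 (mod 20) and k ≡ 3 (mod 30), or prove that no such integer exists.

The moduli are not coprime: gcd(20, 30) = 10. Compatibility requires 10 ∣ (3 − 3) = 0, which holds, so solutions exist.
The smallest candidate k = 3 works directly: 3 ≡ 3 (mod 30).
Verify: 3 = 0·20 + 3 and 3 = 0·30 + 3. ✓

k = 3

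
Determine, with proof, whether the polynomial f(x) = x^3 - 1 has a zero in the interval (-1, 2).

f(-1) = -2 and f(2) = 7, which have opposite signs.
Since f is a polynomial it is continuous on [-1, 2].
By the Intermediate Value Theorem, f takes the value 0 somewhere in the open interval.

Such a root exists.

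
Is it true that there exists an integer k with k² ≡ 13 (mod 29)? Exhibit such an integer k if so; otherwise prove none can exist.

k = 19

Take k = 19. Then 19² = 361 = 12·29 + 13, so 19² ≡ 13 (mod 29).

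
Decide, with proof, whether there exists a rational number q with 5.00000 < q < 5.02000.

Scale by 51: the interval becomes (255.00000, 256.02000), which contains the integer 256.
So q = 256/51 works: it is a ratio of integers, and dividing 51·5.00000 < 256 < 51·5.02000 through by 51 gives 5.00000 < 256/51 < 5.02000.

q = 256/51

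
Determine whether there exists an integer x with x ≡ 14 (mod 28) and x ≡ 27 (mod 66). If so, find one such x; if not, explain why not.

Both moduli are multiples of 2 = gcd(28, 66), so any solution would satisfy x ≡ 14 and x ≡ 27 modulo 2 simultaneously.
But 14 mod 2 = 0 while 27 mod 2 = 1, a contradiction.
So no integer satisfies both congruences.

No, no such integer exists.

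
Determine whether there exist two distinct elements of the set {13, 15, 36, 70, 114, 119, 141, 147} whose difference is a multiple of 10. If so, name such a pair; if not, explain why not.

No such pair exists.

Residues mod 10: 13↦3, 15↦5, 36↦6, 70↦0, 114↦4, 119↦9, 141↦1, 147↦7.
No residue repeats among the 8 elements, so no pair has difference ≡ 0 (mod 10).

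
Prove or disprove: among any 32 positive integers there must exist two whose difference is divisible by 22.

True.

Each integer lies in one of the 22 residue classes modulo 22.
Since 32 > 22, two of the 32 integers must share a residue class by the pigeonhole principle; call them a and b.
Equal remainders mean a − b ≡ 0 (mod 22), so 22 divides their difference.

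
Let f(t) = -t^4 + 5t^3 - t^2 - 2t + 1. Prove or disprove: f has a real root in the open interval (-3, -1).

The endpoint values f(-3) = -218 and f(-1) = -4 are both negative. Claim: f(t) < 0 for every t in (-3, -1).
Shift to the endpoint -1: with t = -1 − u (0 < u < 2), one computes f(-1 − u) = -u^4 - 9u^3 - 22u^2 - 19u - 4.
All 5 nonzero coefficients of this polynomial in u are negative; hence for u > 0 the value is a sum of negative terms (the constant -4 among them).
Therefore f(t) < 0 throughout (-3, -1), and f has no zero there.

f has no root in that interval.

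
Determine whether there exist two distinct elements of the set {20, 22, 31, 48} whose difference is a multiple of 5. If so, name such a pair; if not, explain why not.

Residues mod 5: 20↦0, 22↦2, 31↦1, 48↦3.
No residue repeats among the 4 elements, so no pair has difference ≡ 0 (mod 5).

There is no such pair.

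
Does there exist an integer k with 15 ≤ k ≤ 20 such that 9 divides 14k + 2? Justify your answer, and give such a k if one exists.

The values of 14k + 2 for k = 15, 16, …, 20 are 212, 226, 240, 254, 268, 282; reduced mod 9 these are 5, 1, 6, 2, 7, 3.
Since 0 is absent from this list, 9 ∤ 14k + 2 for every k with 15 ≤ k ≤ 20.

No such integer k in that range exists.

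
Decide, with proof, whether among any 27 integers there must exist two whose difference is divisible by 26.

Yes.

Partition the integers by their residue mod 26; there are 26 classes.
With 27 integers and only 26 classes, the pigeonhole principle forces two of them, say a and b, into the same class.
Then a ≡ b (mod 26), i.e. 26 ∣ (a − b).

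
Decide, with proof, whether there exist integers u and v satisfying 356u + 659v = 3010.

u = 412, v = -218

356 and 659 are coprime, so 356u + 659v ranges over all of ℤ.
Euclidean algorithm: 659 = 1·356 + 303, 356 = 1·303 + 53, 303 = 5·53 + 38, 53 = 1·38 + 15, 38 = 2·15 + 8, 15 = 1·8 + 7, 8 = 1·7 + 1, 7 = 7·1 + 0.
Unwinding: 1 = 8 − 1·7 = 8 − (15 − 1·8) = −15 + 2·8 = −15 + 2·(38 − 2·15) = 2·38 − 5·15 = 2·38 − 5·(53 − 1·38) = −5·53 + 7·38 = −5·53 + 7·(303 − 5·53) = 7·303 − 40·53 = 7·303 − 40·(356 − 1·303) = −40·356 + 47·303 = −40·356 + 47·(659 − 1·356) = 47·659 − 87·356, i.e. 356·(-87) + 659·47 = 1.
Scaling by 3010 gives the particular solution (u, v) = (-261870, 141470).
Adding 398·659 to u and subtracting 398·356 from v gives the tidier solution (412, -218).
Indeed 356·412 + 659·(-218) = 146672 − 143662 = 3010.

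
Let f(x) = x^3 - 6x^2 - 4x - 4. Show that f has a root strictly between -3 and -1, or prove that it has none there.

The endpoint values f(-3) = -73 and f(-1) = -7 are both negative. Claim: f(x) < 0 for every x in (-3, -1).
Shift to the endpoint -1: with x = -1 − u (0 < u < 2), one computes f(-1 − u) = -u^3 - 9u^2 - 11u - 7.
The nonzero coefficients here are all negative, so for u > 0 every term is negative (or zero), and the constant term -7 is strictly negative.
Therefore f(x) < 0 throughout (-3, -1), and f has no zero there.

No such root exists.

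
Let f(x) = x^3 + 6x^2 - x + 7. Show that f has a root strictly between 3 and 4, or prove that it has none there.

The endpoint values f(3) = 85 and f(4) = 163 are both positive. Claim: f(x) > 0 for every x in (3, 4).
Shift to the endpoint 3: with x = 3 + u (0 < u < 1), one computes f(3 + u) = u^3 + 15u^2 + 62u + 85.
The nonzero coefficients here are all positive, so for u > 0 every term is positive (or zero), and the constant term 85 is strictly positive.
Therefore f(x) > 0 throughout (3, 4), and f has no zero there.

No such root exists.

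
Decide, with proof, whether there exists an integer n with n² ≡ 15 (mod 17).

Take n = 7. Then 7² = 49 = 2·17 + 15, so 7² ≡ 15 (mod 17).

n = 7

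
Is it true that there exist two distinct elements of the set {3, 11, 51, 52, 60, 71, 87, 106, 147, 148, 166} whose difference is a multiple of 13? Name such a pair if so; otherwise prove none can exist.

No, no such pair exists.

Two integers differ by a multiple of 13 exactly when they have the same residue mod 13. The residues are 3↦3, 11↦11, 51↦12, 52↦0, 60↦8, 71↦6, 87↦9, 106↦2, 147↦4, 148↦5, 166↦10.
All 11 residues are distinct, so no two elements differ by a multiple of 13.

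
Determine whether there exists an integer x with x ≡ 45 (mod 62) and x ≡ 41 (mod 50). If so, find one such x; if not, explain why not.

x = 541

The moduli are not coprime: gcd(62, 50) = 2. Compatibility requires 2 ∣ (41 − 45) = -4, which holds, so solutions exist.
Put x = 45 + 62t, so we need 62t ≡ 46 (mod 50), equivalently (divide by 2) 31t ≡ 23 (mod 25).
31 ≡ 6 (mod 25), so this reads 6t ≡ 23 (mod 25). Note 6·21 = 126 ≡ 1 (mod 25) (as 126 − 1 = 5·25), so 6⁻¹ ≡ 21.
Therefore t ≡ 21·23 = 483 ≡ 8 (mod 25).
Then x = 45 + 62·8 = 541.
Indeed 541 ≡ 45 (mod 62) and 541 ≡ 41 (mod 50).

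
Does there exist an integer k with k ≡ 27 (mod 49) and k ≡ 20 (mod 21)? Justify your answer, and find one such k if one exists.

The moduli are not coprime: gcd(49, 21) = 7. Compatibility requires 7 ∣ (20 − 27) = -7, which holds, so solutions exist.
The integers ≡ 27 (mod 49) are 27, 76, 125, …; their remainders mod 21 are 6, 13, 20, so k = 125 is the first that is ≡ 20 (mod 21).
Verify: 125 = 2·49 + 27 and 125 = 5·21 + 20. ✓

k = 125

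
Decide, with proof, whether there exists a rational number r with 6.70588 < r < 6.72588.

Look for a denominator N such that an integer falls strictly between N·6.70588 and N·6.72588. N = 7 works: 7·6.70588 = 46.94116 < 47 < 47.08116 = 7·6.72588.
Dividing back, 6.70588 < 47/7 < 6.72588, and 47/7 is rational.

r = 47/7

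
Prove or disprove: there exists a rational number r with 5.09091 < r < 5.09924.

Scale by 21: the interval becomes (106.90911, 107.08404), which contains the integer 107.
Dividing back, 5.09091 < 107/21 < 5.09924, and 107/21 is rational.

r = 107/21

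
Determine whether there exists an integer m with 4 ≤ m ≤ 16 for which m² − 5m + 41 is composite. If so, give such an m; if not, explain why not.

At m = 16: 16² − 5·16 + 41 = 217 = 7·31, which is composite.

m = 16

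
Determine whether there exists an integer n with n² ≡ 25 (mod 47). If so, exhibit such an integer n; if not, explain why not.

n = 42 works: 42² = 1764, and 1764 − 25 = 1739 = 37·47.

n = 42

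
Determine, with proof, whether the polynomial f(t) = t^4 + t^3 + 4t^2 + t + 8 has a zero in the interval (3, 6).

f has no root in that interval.

The endpoint values f(3) = 155 and f(6) = 1670 are both positive. Claim: f(t) > 0 for every t in (3, 6).
Substitute t = 3 + u, where 0 < u < 3 on the interval. Expanding, f(3 + u) = u^4 + 13u^3 + 67u^2 + 160u + 155.
The nonzero coefficients here are all positive, so for u > 0 every term is positive (or zero), and the constant term 155 is strictly positive.
Therefore f(t) > 0 throughout (3, 6), and f has no zero there.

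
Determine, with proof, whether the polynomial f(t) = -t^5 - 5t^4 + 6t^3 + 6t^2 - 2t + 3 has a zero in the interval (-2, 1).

f(-2) = -65 and f(1) = 7, which have opposite signs.
Since f is a polynomial it is continuous on [-2, 1].
By the Intermediate Value Theorem f must vanish at some point of (-2, 1).

Yes, f has a root in the interval.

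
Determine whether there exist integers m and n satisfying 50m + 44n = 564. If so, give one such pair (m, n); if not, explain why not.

m = 6, n = 6

gcd(50, 44) = 2, and 2 divides 564, so integer solutions exist.
Dividing through by 2 reduces the equation to 25m + 22n = 282.
Run the Euclidean algorithm on 25 and 22: 25 = 1·22 + 3, 22 = 7·3 + 1, 3 = 3·1 + 0.
Back-substituting, 1 = 22 − 7·3 = 22 − 7·(25 − 1·22) = −7·25 + 8·22; that is, 25·(-7) + 22·8 = 1.
Multiplying through by 282: m = (-7)·282 = -1974, n = 8·282 = 2256 is a solution.
The general solution is m = -1974 + 22k, n = 2256 − 25k; taking k = 90 gives the smaller pair m = 6, n = 6.
Check: 50·6 + 44·6 = 300 + 264 = 564. ✓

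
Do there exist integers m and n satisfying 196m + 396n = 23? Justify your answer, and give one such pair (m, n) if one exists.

There are no such integers.

Any value of 196m + 396n is a multiple of gcd(196, 396) = 4.
But 23 is not a multiple of 4 (it leaves remainder 3).
So the equation is unsolvable over ℤ.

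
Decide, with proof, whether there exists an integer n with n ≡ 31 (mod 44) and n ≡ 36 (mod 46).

No such integer exists.

gcd(44, 46) = 2. If n ≡ 31 (mod 44) and n ≡ 36 (mod 46), then n ≡ 31 (mod 2) and n ≡ 36 (mod 2).
But 31 mod 2 = 1 while 36 mod 2 = 0, a contradiction.
Hence the system has no solution.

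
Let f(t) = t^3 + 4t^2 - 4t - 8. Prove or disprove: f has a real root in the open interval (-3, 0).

f(-3) = 13 and f(0) = -8, which have opposite signs.
As a polynomial, f is continuous on every closed interval.
By the Intermediate Value Theorem f must vanish at some point of (-3, 0).

Yes, f has a root in the interval.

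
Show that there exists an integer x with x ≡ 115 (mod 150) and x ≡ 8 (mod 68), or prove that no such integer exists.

No, no such integer exists.

Reduce both congruences modulo 2, which divides 150 and 68: they say x ≡ 115 (mod 2) and x ≡ 8 (mod 2).
But 115 mod 2 = 1 while 8 mod 2 = 0, a contradiction.
Hence the system has no solution.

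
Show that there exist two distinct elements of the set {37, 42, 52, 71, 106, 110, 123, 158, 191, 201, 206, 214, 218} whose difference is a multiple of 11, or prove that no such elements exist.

The pair (37, 158) works.

37 mod 11 = 4 and 158 mod 11 = 4, so 158 − 37 = 121 = 11·11.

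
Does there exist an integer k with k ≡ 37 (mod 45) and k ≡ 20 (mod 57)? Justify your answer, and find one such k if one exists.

There is no such integer.

Both moduli are multiples of 3 = gcd(45, 57), so any solution would satisfy k ≡ 37 and k ≡ 20 modulo 3 simultaneously.
But 37 mod 3 = 1 while 20 mod 3 = 2, a contradiction.
Hence the system has no solution.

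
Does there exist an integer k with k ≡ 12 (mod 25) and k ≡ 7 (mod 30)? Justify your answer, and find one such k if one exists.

Here gcd(25, 30) = 5, and both 12 and 7 leave remainder 2 mod 5, so the system is consistent.
Step through k = 12, 12 + 25, 12 + 2·25, …: the values 12, 37 reduce mod 30 to 12, 7. The value 37 hits 7.
Verify: 37 = 1·25 + 12 and 37 = 1·30 + 7. ✓

k = 37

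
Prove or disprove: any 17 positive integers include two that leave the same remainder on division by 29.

Take the 17 consecutive integers 15, 16, …, 31: their residues mod 29 are all distinct because 17 ≤ 29.
So no two of them leave the same remainder on division by 29; the claim fails for this set.

No; for instance {15, 16, 17, 18, 19, 20, 21, 22, 23, 24, 25, 26, 27, 28, 29, 30, 31} is a counterexample.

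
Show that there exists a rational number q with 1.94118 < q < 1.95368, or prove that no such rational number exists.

q = 35/18

Scale by 18: the interval becomes (34.94124, 35.16624), which contains the integer 35.
Hence 35/18 is a rational number with 1.94118 < 35/18 < 1.95368.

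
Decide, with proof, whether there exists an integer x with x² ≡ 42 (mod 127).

x = 13

x = 13 works: 13² = 169, and 169 − 42 = 127 = 1·127.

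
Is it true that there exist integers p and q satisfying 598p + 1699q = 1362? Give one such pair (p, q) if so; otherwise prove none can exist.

598 and 1699 are coprime, so 598p + 1699q ranges over all of ℤ.
Euclidean algorithm: 1699 = 2·598 + 503, 598 = 1·503 + 95, 503 = 5·95 + 28, 95 = 3·28 + 11, 28 = 2·11 + 6, 11 = 1·6 + 5, 6 = 1·5 + 1, 5 = 5·1 + 0.
Working back up the chain: 1 = 6 − 1·5 = 6 − (11 − 1·6) = −11 + 2·6 = −11 + 2·(28 − 2·11) = 2·28 − 5·11 = 2·28 − 5·(95 − 3·28) = −5·95 + 17·28 = −5·95 + 17·(503 − 5·95) = 17·503 − 90·95 = 17·503 − 90·(598 − 1·503) = −90·598 + 107·503 = −90·598 + 107·(1699 − 2·598) = 107·1699 − 304·598. So 598·(-304) + 1699·107 = 1.
Scaling by 1362 gives the particular solution (p, q) = (-414048, 145734).
Shifting by a multiple of (1699, −598) keeps it a solution: p = -414048 + 244·1699 = 508, q = 145734 − 244·598 = -178.
Check: 598·508 + 1699·(-178) = 303784 − 302422 = 1362. ✓

p = 508, q = -178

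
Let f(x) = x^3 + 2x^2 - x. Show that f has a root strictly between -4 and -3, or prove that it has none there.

The endpoint values f(-4) = -28 and f(-3) = -6 are both negative. Claim: f(x) < 0 for every x in (-4, -3).
Substitute x = -3 − u, where 0 < u < 1 on the interval. Expanding, f(-3 − u) = -u^3 - 7u^2 - 14u - 6.
The nonzero coefficients here are all negative, so for u > 0 every term is negative (or zero), and the constant term -6 is strictly negative.
So f is strictly negative on (-4, -3); no root exists in the interval.

No.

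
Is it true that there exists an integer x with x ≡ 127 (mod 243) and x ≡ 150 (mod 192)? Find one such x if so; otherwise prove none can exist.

Both moduli are multiples of 3 = gcd(243, 192), so any solution would satisfy x ≡ 127 and x ≡ 150 modulo 3 simultaneously.
These are incompatible: 127 − 150 = -23 is not divisible by 3.
So no integer satisfies both congruences.

No such integer exists.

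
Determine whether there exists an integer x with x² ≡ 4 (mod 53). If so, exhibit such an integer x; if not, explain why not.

Take x = 51. Then 51² = 2601 = 49·53 + 4, so 51² ≡ 4 (mod 53).

x = 51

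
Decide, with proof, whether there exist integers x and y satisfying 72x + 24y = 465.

Any value of 72x + 24y is a multiple of gcd(72, 24) = 24.
However 465 leaves remainder 9 on division by 24.
Therefore 72x + 24y = 465 has no solution in integers.

There are no such integers.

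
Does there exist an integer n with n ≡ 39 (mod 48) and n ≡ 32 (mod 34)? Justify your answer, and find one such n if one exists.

Reduce both congruences modulo 2, which divides 48 and 34: they say n ≡ 39 (mod 2) and n ≡ 32 (mod 2).
However 39 ≡ 1 and 32 ≡ 0 (mod 2), and 1 ≠ 0.
Hence the system has no solution.

No such integer exists.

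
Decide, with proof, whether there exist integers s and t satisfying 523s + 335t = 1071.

523 and 335 are coprime, so 523s + 335t ranges over all of ℤ.
Dividing repeatedly: 523 = 1·335 + 188, 335 = 1·188 + 147, 188 = 1·147 + 41, 147 = 3·41 + 24, 41 = 1·24 + 17, 24 = 1·17 + 7, 17 = 2·7 + 3, 7 = 2·3 + 1, 3 = 3·1 + 0.
Back-substituting, 1 = 7 − 2·3 = 7 − 2·(17 − 2·7) = −2·17 + 5·7 = −2·17 + 5·(24 − 1·17) = 5·24 − 7·17 = 5·24 − 7·(41 − 1·24) = −7·41 + 12·24 = −7·41 + 12·(147 − 3·41) = 12·147 − 43·41 = 12·147 − 43·(188 − 1·147) = −43·188 + 55·147 = −43·188 + 55·(335 − 1·188) = 55·335 − 98·188 = 55·335 − 98·(523 − 1·335) = −98·523 + 153·335; that is, 523·(-98) + 335·153 = 1.
Multiplying through by 1071: s = (-98)·1071 = -104958, t = 153·1071 = 163863 is a solution.
Adding 314·335 to s and subtracting 314·523 from t gives the tidier solution (232, -359).
Indeed 523·232 + 335·(-359) = 121336 − 120265 = 1071.

s = 232, t = -359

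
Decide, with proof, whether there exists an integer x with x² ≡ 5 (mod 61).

x = 26 works: 26² = 676, and 676 − 5 = 671 = 11·61.

x = 26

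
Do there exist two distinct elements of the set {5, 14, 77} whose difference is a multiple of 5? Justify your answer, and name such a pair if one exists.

No, no such pair exists.

Residues mod 5: 5↦0, 14↦4, 77↦2.
These 3 residues are pairwise different, hence no difference of two elements is divisible by 5.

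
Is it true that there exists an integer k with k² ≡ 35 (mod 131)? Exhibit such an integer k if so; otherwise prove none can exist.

k = 67

k = 67 works: 67² = 4489, and 4489 − 35 = 4454 = 34·131.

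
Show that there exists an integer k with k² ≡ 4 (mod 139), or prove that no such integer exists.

k = 137 works: 137² = 18769, and 18769 − 4 = 18765 = 135·139.

k = 137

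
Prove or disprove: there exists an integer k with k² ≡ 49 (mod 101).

k = 94 works: 94² = 8836, and 8836 − 49 = 8787 = 87·101.

k = 94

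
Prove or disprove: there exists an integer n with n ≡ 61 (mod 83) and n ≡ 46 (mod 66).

gcd(83, 66) = 1, so the Chinese Remainder Theorem guarantees exactly one residue class mod 5478 satisfying both.
Write n = 61 + 83t and require 61 + 83t ≡ 46 (mod 66), i.e. 83t ≡ 51 (mod 66).
83 ≡ 17 (mod 66), so this reads 17t ≡ 51 (mod 66). Note 17·35 = 595 ≡ 1 (mod 66) (as 595 − 1 = 9·66), so 17⁻¹ ≡ 35.
Therefore t ≡ 35·51 = 1785 ≡ 3 (mod 66).
Taking t = 3 gives n = 61 + 83·3 = 310.
Check: 310 mod 83 = 61, 310 mod 66 = 46. ✓

n = 310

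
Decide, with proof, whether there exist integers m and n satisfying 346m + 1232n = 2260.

m = 562, n = -156

gcd(346, 1232) = 2, and 2 divides 2260, so integer solutions exist.
Dividing through by 2 reduces the equation to 173m + 616n = 1130.
Euclidean algorithm: 616 = 3·173 + 97, 173 = 1·97 + 76, 97 = 1·76 + 21, 76 = 3·21 + 13, 21 = 1·13 + 8, 13 = 1·8 + 5, 8 = 1·5 + 3, 5 = 1·3 + 2, 3 = 1·2 + 1, 2 = 2·1 + 0.
Back-substituting, 1 = 3 − 1·2 = 3 − (5 − 1·3) = −5 + 2·3 = −5 + 2·(8 − 1·5) = 2·8 − 3·5 = 2·8 − 3·(13 − 1·8) = −3·13 + 5·8 = −3·13 + 5·(21 − 1·13) = 5·21 − 8·13 = 5·21 − 8·(76 − 3·21) = −8·76 + 29·21 = −8·76 + 29·(97 − 1·76) = 29·97 − 37·76 = 29·97 − 37·(173 − 1·97) = −37·173 + 66·97 = −37·173 + 66·(616 − 3·173) = 66·616 − 235·173; that is, 173·(-235) + 616·66 = 1.
Times 1130: 173·(-265550) + 616·74580 = 1130, so (-265550, 74580) solves it.
Adding 432·616 to m and subtracting 432·173 from n gives the tidier solution (562, -156).
Check: 346·562 + 1232·(-156) = 194452 − 192192 = 2260. ✓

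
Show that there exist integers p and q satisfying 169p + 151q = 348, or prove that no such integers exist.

Since gcd(169, 151) = 1, every integer is an integer combination of 169 and 151.
Dividing repeatedly: 169 = 1·151 + 18, 151 = 8·18 + 7, 18 = 2·7 + 4, 7 = 1·4 + 3, 4 = 1·3 + 1, 3 = 3·1 + 0.
Back-substituting, 1 = 4 − 1·3 = 4 − (7 − 1·4) = −7 + 2·4 = −7 + 2·(18 − 2·7) = 2·18 − 5·7 = 2·18 − 5·(151 − 8·18) = −5·151 + 42·18 = −5·151 + 42·(169 − 1·151) = 42·169 − 47·151; that is, 169·42 + 151·(-47) = 1.
Scaling by 348 gives the particular solution (p, q) = (14616, -16356).
Subtracting 96·151 from p and adding 96·169 to q gives the tidier solution (120, -132).
Indeed 169·120 + 151·(-132) = 20280 − 19932 = 348.

p = 120, q = -132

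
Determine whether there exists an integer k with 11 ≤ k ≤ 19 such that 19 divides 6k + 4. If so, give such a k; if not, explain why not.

Try k = 12: 6·12 + 4 = 76 = 4·19, which is divisible by 19.

k = 12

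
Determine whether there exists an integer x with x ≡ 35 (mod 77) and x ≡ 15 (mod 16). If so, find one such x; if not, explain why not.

Since 77 and 16 share no common factor, CRT says the pair of congruences has a solution (unique mod 1232).
Write x = 35 + 77t and require 35 + 77t ≡ 15 (mod 16), i.e. 77t ≡ 12 (mod 16).
77 ≡ 13 (mod 16), so this reads 13t ≡ 12 (mod 16). Invert 13 mod 16 by the Euclidean algorithm: 16 = 1·13 + 3, 13 = 4·3 + 1, 3 = 3·1 + 0; back-substituting, 1 = 13 − 4·3 = 13 − 4·(16 − 1·13) = −4·16 + 5·13. Hence 13·5 ≡ 1, so 13⁻¹ ≡ 5 (mod 16).
Therefore t ≡ 5·12 = 60 ≡ 12 (mod 16).
Taking t = 12 gives x = 35 + 77·12 = 959.
Indeed 959 ≡ 35 (mod 77) and 959 ≡ 15 (mod 16).

x = 959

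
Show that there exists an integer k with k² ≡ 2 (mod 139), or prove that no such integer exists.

No, no such integer exists.

Apply Euler's criterion with the prime 139: 2 is a quadratic residue iff 2^69 ≡ 1 (mod 139), and a non-residue iff it is ≡ −1.
Squaring successively (mod 139): 2^2 = 4 ≡ 4; 2^4 ≡ 4² = 16 ≡ 16; 2^8 ≡ 16² = 256 ≡ 117; 2^16 ≡ 117² = 13689 ≡ 67; 2^32 ≡ 67² = 4489 ≡ 41; 2^64 ≡ 41² = 1681 ≡ 13.
Since 69 = 64 + 4 + 1, 2^69 ≡ 13 · 16 · 2; multiplying out mod 139: 13·16 = 208 ≡ 69, then 69·2 = 138 ≡ 138. Thus 2^69 ≡ 138 ≡ −1 (mod 139).
By Euler's criterion 2 is a quadratic non-residue mod 139: no k satisfies k² ≡ 2 (mod 139).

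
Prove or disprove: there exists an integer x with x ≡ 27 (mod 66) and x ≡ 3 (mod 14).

The moduli are not coprime: gcd(66, 14) = 2. Compatibility requires 2 ∣ (3 − 27) = -24, which holds, so solutions exist.
List candidates x ≡ 27 (mod 66): 27, 93, 159, 225, 291, 357, 423. Modulo 14 these are 13, 9, 5, 1, 11, 7, 3; 423 gives 3 as required.
Indeed 423 ≡ 27 (mod 66) and 423 ≡ 3 (mod 14).

x = 423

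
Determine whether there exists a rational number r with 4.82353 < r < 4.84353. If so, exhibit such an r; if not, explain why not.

Scale by 6: the interval becomes (28.94118, 29.06118), which contains the integer 29.
Dividing back, 4.82353 < 29/6 < 4.84353, and 29/6 is rational.

r = 29/6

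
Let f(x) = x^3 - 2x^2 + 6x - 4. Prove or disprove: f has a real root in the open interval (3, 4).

No.

f(3) = 23 and f(4) = 52, both positive.
f'(x) = 3x^2 - 4x + 6 has discriminant (-4)² − 4·3·6 = -56 < 0, so f' has no real roots and is positive for every real x.
So f is strictly increasing; between 3 and 4 its values lie between f(3) = 23 and f(4) = 52, all positive. Therefore f has no root in (3, 4).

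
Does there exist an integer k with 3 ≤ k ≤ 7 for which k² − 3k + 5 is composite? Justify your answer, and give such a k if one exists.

At k = 7: 7² − 3·7 + 5 = 33 = 3·11, which is composite.

k = 7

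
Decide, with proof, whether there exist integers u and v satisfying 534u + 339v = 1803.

u = 84, v = -127

gcd(534, 339) = 3, and 3 divides 1803, so integer solutions exist.
Dividing through by 3 reduces the equation to 178u + 113v = 601.
Euclidean algorithm: 178 = 1·113 + 65, 113 = 1·65 + 48, 65 = 1·48 + 17, 48 = 2·17 + 14, 17 = 1·14 + 3, 14 = 4·3 + 2, 3 = 1·2 + 1, 2 = 2·1 + 0.
Working back up the chain: 1 = 3 − 1·2 = 3 − (14 − 4·3) = −14 + 5·3 = −14 + 5·(17 − 1·14) = 5·17 − 6·14 = 5·17 − 6·(48 − 2·17) = −6·48 + 17·17 = −6·48 + 17·(65 − 1·48) = 17·65 − 23·48 = 17·65 − 23·(113 − 1·65) = −23·113 + 40·65 = −23·113 + 40·(178 − 1·113) = 40·178 − 63·113. So 178·40 + 113·(-63) = 1.
Multiplying through by 601: u = 40·601 = 24040, v = (-63)·601 = -37863 is a solution.
The general solution is u = 24040 + 113k, v = -37863 − 178k; taking k = -212 gives the smaller pair u = 84, v = -127.
Indeed 534·84 + 339·(-127) = 44856 − 43053 = 1803.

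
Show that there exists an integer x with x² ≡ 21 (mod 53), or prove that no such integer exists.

Apply Euler's criterion with the prime 53: 21 is a quadratic residue iff 21^26 ≡ 1 (mod 53), and a non-residue iff it is ≡ −1.
Squaring successively (mod 53): 21^2 = 441 ≡ 17; 21^4 ≡ 17² = 289 ≡ 24; 21^8 ≡ 24² = 576 ≡ 46; 21^16 ≡ 46² = 2116 ≡ 49.
Since 26 = 16 + 8 + 2, 21^26 ≡ 49 · 46 · 17; multiplying out mod 53: 49·46 = 2254 ≡ 28, then 28·17 = 476 ≡ 52. Thus 21^26 ≡ 52 ≡ −1 (mod 53).
By Euler's criterion 21 is a quadratic non-residue mod 53: no x satisfies x² ≡ 21 (mod 53).

No such integer exists.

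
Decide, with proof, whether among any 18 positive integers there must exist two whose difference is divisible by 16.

True.

Partition the integers by their residue mod 16; there are 16 classes.
Since 18 > 16, two of the 18 integers must share a residue class by the pigeonhole principle; call them a and b.
Equal remainders mean a − b ≡ 0 (mod 16), so 16 divides their difference.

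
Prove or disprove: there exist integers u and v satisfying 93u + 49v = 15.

93 and 49 are coprime, so 93u + 49v ranges over all of ℤ.
Dividing repeatedly: 93 = 1·49 + 44, 49 = 1·44 + 5, 44 = 8·5 + 4, 5 = 1·4 + 1, 4 = 4·1 + 0.
Working back up the chain: 1 = 5 − 1·4 = 5 − (44 − 8·5) = −44 + 9·5 = −44 + 9·(49 − 1·44) = 9·49 − 10·44 = 9·49 − 10·(93 − 1·49) = −10·93 + 19·49. So 93·(-10) + 49·19 = 1.
Scaling by 15 gives the particular solution (u, v) = (-150, 285).
Shifting by a multiple of (49, −93) keeps it a solution: u = -150 + 4·49 = 46, v = 285 − 4·93 = -87.
Indeed 93·46 + 49·(-87) = 4278 − 4263 = 15.

u = 46, v = -87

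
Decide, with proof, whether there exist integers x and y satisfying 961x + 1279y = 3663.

961 and 1279 are coprime, so 961x + 1279y ranges over all of ℤ.
Euclidean algorithm: 1279 = 1·961 + 318, 961 = 3·318 + 7, 318 = 45·7 + 3, 7 = 2·3 + 1, 3 = 3·1 + 0.
Unwinding: 1 = 7 − 2·3 = 7 − 2·(318 − 45·7) = −2·318 + 91·7 = −2·318 + 91·(961 − 3·318) = 91·961 − 275·318 = 91·961 − 275·(1279 − 1·961) = −275·1279 + 366·961, i.e. 961·366 + 1279·(-275) = 1.
Multiplying through by 3663: x = 366·3663 = 1340658, y = (-275)·3663 = -1007325 is a solution.
The general solution is x = 1340658 + 1279k, y = -1007325 − 961k; taking k = -1048 gives the smaller pair x = 266, y = -197.
Indeed 961·266 + 1279·(-197) = 255626 − 251963 = 3663.

x = 266, y = -197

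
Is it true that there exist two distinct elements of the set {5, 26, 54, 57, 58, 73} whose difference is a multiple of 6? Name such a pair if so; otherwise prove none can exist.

There is no such pair.

Two integers differ by a multiple of 6 exactly when they have the same residue mod 6. The residues are 5↦5, 26↦2, 54↦0, 57↦3, 58↦4, 73↦1.
All 6 residues are distinct, so no two elements differ by a multiple of 6.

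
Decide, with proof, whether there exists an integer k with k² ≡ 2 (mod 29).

There is no such integer.

29 is prime, so by Euler's criterion 2 is a square mod 29 iff 2^((29−1)/2) = 2^14 ≡ 1 (mod 29).
Repeated squaring mod 29: 2^2 = 4 ≡ 4; 2^4 ≡ 4² = 16 ≡ 16; 2^8 ≡ 16² = 256 ≡ 24.
Since 14 = 8 + 4 + 2, 2^14 ≡ 24 · 16 · 4; multiplying out mod 29: 24·16 = 384 ≡ 7, then 7·4 = 28 ≡ 28. Thus 2^14 ≡ 28 ≡ −1 (mod 29).
By Euler's criterion 2 is a quadratic non-residue mod 29: no k satisfies k² ≡ 2 (mod 29).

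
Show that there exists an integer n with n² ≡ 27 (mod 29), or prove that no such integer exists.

There is no such integer.

29 is prime, so by Euler's criterion 27 is a square mod 29 iff 27^((29−1)/2) = 27^14 ≡ 1 (mod 29).
Squaring successively (mod 29): 27^2 = 729 ≡ 4; 27^4 ≡ 4² = 16 ≡ 16; 27^8 ≡ 16² = 256 ≡ 24.
Since 14 = 8 + 4 + 2, 27^14 ≡ 24 · 16 · 4; multiplying out mod 29: 24·16 = 384 ≡ 7, then 7·4 = 28 ≡ 28. Thus 27^14 ≡ 28 ≡ −1 (mod 29).
The value −1 means 27 is a non-residue modulo 29, so n² ≡ 27 (mod 29) is impossible.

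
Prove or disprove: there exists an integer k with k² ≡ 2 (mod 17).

k = 11

Take k = 11. Then 11² = 121 = 7·17 + 2, so 11² ≡ 2 (mod 17).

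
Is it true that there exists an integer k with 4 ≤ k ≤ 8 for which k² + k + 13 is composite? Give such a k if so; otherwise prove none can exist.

k = 8

At k = 8: 8² + 8 + 13 = 85 = 5·17, which is composite.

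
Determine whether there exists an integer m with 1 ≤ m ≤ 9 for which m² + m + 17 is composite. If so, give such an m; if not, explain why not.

The values for m = 1, 2, …, 9 are 19, 23, 29, 37, 47, 59, 73, 89, 107, and each of these is prime.
So no value in the range makes the expression composite.

No, no such integer m in that range exists.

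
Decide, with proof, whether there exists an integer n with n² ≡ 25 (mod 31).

Take n = 26. Then 26² = 676 = 21·31 + 25, so 26² ≡ 25 (mod 31).

n = 26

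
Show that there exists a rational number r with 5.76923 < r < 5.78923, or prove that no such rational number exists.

Look for a denominator N such that an integer falls strictly between N·5.76923 and N·5.78923. N = 9 works: 9·5.76923 = 51.92307 < 52 < 52.10307 = 9·5.78923.
So r = 52/9 works: it is a ratio of integers, and dividing 9·5.76923 < 52 < 9·5.78923 through by 9 gives 5.76923 < 52/9 < 5.78923.

r = 52/9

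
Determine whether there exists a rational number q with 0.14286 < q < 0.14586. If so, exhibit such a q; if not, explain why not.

Multiplying by 48: 48·0.14286 = 6.85728 and 48·0.14586 = 7.00128, so the integer 7 lies strictly between them.
So q = 7/48 works: it is a ratio of integers, and dividing 48·0.14286 < 7 < 48·0.14586 through by 48 gives 0.14286 < 7/48 < 0.14586.

q = 7/48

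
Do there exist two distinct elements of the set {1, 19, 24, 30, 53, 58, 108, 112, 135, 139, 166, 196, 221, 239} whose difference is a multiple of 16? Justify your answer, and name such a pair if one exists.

Residues mod 16: 1↦1, 19↦3, 24↦8, 30↦14, 53↦5, 58↦10, 108↦12, 112↦0, 135↦7, 139↦11, 166↦6, 196↦4, 221↦13, 239↦15.
No residue repeats among the 14 elements, so no pair has difference ≡ 0 (mod 16).

There is no such pair.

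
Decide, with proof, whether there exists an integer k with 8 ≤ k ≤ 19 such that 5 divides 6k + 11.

Try k = 9: 6·9 + 11 = 65 = 13·5, which is divisible by 5.

k = 9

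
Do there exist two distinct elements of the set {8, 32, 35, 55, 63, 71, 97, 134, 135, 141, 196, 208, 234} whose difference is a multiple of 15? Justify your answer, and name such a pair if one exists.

No such pair exists.

Two integers differ by a multiple of 15 exactly when they have the same residue mod 15. The residues are 8↦8, 32↦2, 35↦5, 55↦10, 63↦3, 71↦11, 97↦7, 134↦14, 135↦0, 141↦6, 196↦1, 208↦13, 234↦9.
All 13 residues are distinct, so no two elements differ by a multiple of 15.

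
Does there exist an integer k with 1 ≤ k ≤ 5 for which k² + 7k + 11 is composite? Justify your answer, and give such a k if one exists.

k = 4

At k = 4: 4² + 7·4 + 11 = 55 = 5·11, which is composite.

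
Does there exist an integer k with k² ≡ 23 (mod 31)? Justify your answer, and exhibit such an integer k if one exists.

Apply Euler's criterion with the prime 31: 23 is a quadratic residue iff 23^15 ≡ 1 (mod 31), and a non-residue iff it is ≡ −1.
Repeated squaring mod 31: 23^2 = 529 ≡ 2; 23^4 ≡ 2² = 4 ≡ 4; 23^8 ≡ 4² = 16 ≡ 16.
Since 15 = 8 + 4 + 2 + 1, 23^15 ≡ 16 · 4 · 2 · 23; multiplying out mod 31: 16·4 = 64 ≡ 2, then 2·2 = 4 ≡ 4, then 4·23 = 92 ≡ 30. Thus 23^15 ≡ 30 ≡ −1 (mod 31).
By Euler's criterion 23 is a quadratic non-residue mod 31: no k satisfies k² ≡ 23 (mod 31).

No such integer exists.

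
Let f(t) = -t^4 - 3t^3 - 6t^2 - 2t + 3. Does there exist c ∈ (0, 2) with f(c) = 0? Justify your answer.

f(0) = 3 and f(2) = -65, which have opposite signs.
As a polynomial, f is continuous on every closed interval.
By the Intermediate Value Theorem f must vanish at some point of (0, 2).

Yes, such a c exists.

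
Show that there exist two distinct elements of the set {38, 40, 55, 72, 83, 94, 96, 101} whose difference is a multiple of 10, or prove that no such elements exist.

Reduce each element modulo 10: 38↦8, 40↦0, 55↦5, 72↦2, 83↦3, 94↦4, 96↦6, 101↦1.
No residue repeats among the 8 elements, so no pair has difference ≡ 0 (mod 10).

No such pair exists.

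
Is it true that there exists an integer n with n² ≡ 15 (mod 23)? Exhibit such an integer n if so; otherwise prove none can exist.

Apply Euler's criterion with the prime 23: 15 is a quadratic residue iff 15^11 ≡ 1 (mod 23), and a non-residue iff it is ≡ −1.
Repeated squaring mod 23: 15^2 = 225 ≡ 18; 15^4 ≡ 18² = 324 ≡ 2; 15^8 ≡ 2² = 4 ≡ 4.
Since 11 = 8 + 2 + 1, 15^11 ≡ 4 · 18 · 15; multiplying out mod 23: 4·18 = 72 ≡ 3, then 3·15 = 45 ≡ 22. Thus 15^11 ≡ 22 ≡ −1 (mod 23).
The value −1 means 15 is a non-residue modulo 23, so n² ≡ 15 (mod 23) is impossible.

There is no such integer.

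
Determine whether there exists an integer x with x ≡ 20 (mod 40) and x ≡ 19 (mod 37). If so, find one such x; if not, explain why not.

The moduli 40 and 37 are coprime, so by the Chinese Remainder Theorem a unique solution modulo 1480 exists.
Write x = 20 + 40t and require 20 + 40t ≡ 19 (mod 37), i.e. 40t ≡ 36 (mod 37).
40 ≡ 3 (mod 37), so this reads 3t ≡ 36 (mod 37). Since 3·25 = 75 = 2·37 + 1, the inverse of 3 mod 37 is 25.
Multiplying by 25: t ≡ 25·36 = 900 ≡ 12 (mod 37).
With t = 12: x = 20 + 40·12 = 500.
Check: 500 mod 40 = 20, 500 mod 37 = 19. ✓

x = 500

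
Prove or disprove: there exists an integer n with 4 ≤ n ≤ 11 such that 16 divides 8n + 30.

No such integer n in that range exists.

The values of 8n + 30 for n = 4, 5, …, 11 are 62, 70, 78, 86, 94, 102, 110, 118; reduced mod 16 these are 14, 6, 14, 6, 14, 6, 14, 6.
The residue 0 does not occur, so no n in [4, 11] makes 8n + 30 a multiple of 16.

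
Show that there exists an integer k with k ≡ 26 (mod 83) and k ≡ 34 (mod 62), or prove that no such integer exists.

Since 83 and 62 share no common factor, CRT says the pair of congruences has a solution (unique mod 5146).
Any solution of the first congruence is k = 26 + 83t; substituting into the second, 83t ≡ 34 − 26 ≡ 8 (mod 62).
83 ≡ 21 (mod 62), so this reads 21t ≡ 8 (mod 62). Since 21·3 = 63 = 1·62 + 1, the inverse of 21 mod 62 is 3.
Multiplying by 3: t ≡ 3·8 = 24 (mod 62).
With t = 24: k = 26 + 83·24 = 2018.
Verify: 2018 = 24·83 + 26 and 2018 = 32·62 + 34. ✓

k = 2018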